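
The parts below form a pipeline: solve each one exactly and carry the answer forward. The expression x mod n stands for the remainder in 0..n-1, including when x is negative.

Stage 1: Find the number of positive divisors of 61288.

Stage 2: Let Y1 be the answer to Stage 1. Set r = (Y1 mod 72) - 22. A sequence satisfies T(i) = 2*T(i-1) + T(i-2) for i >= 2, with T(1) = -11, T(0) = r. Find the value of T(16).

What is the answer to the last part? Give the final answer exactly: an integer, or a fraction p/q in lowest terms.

-6349302

Stage 1: 61288 = 2^3 * 47 * 163; number of divisors = (3+1) * (1+1) * (1+1) = 16; answer 16
Stage 2: Y1 = 16; r = -6; T(2) = 2*(-11) + 1*(-6) = -28; iterating: T(2)=-28, T(3)=-67, T(4)=-162, T(5)=-391, T(6)=-944, T(7)=-2279, T(8)=-5502, T(9)=-13283, T(10)=-32068, T(11)=-77419, T(12)=-186906, T(13)=-451231, T(14)=-1089368, T(15)=-2629967, T(16)=-6349302; answer -6349302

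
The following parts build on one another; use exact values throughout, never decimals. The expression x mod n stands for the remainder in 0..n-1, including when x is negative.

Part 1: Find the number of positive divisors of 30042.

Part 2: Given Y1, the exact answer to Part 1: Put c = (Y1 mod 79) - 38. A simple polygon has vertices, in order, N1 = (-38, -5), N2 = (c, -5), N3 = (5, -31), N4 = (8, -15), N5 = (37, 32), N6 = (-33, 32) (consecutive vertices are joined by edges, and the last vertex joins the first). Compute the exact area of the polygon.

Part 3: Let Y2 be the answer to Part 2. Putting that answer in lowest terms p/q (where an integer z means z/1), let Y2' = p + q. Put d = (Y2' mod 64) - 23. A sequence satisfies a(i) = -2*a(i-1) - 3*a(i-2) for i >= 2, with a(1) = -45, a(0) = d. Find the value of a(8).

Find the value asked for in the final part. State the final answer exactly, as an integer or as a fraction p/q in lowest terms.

1038

Part 1: 30042 = 2 * 3^2 * 1669; number of divisors = (1+1) * (2+1) * (1+1) = 12; answer 12
Part 2: Y1 = 12; c = -26; cross terms: (-38*-5 - -26*-5)=60, (-26*-31 - 5*-5)=831, (5*-15 - 8*-31)=173, (8*32 - 37*-15)=811, (37*32 - -33*32)=2240, (-33*-5 - -38*32)=1381; twice the area = |5496| = 5496; area = 2748; answer 2748
Part 3: Y2 = 2748; threaded value p + q = 2749; d = 38; a(2) = -2*(-45) - 3*(38) = -24; iterating: a(2)=-24, a(3)=183, a(4)=-294, a(5)=39, a(6)=804, a(7)=-1725, a(8)=1038; answer 1038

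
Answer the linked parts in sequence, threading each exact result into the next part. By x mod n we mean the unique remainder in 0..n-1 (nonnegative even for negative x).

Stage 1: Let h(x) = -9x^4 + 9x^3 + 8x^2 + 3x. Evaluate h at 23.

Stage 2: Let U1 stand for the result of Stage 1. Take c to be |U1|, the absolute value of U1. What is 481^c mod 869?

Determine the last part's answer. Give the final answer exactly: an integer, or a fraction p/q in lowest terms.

Stage 1: -9*(23)^4 + 9*(23)^3 + 8*(23)^2 + 3*(23)^1 = (-2518569) + (109503) + (4232) + (69) = -2404765; answer -2404765
Stage 2: U1 = -2404765; c = 2404765; squarings mod 869: 481^1=481, 481^2=207, 481^4=268, 481^8=566, 481^16=564, 481^32=42, 481^64=26, 481^128=676, 481^256=751, 481^512=20, 481^1024=400, 481^2048=104, 481^4096=388, 481^8192=207, 481^16384=268, 481^32768=566, 481^65536=564, 481^131072=42, 481^262144=26, 481^524288=676, 481^1048576=751, 481^2097152=20; 481^2404765 = 481^1 * 481^4 * 481^8 * 481^16 * 481^128 * 481^256 * 481^4096 * 481^8192 * 481^32768 * 481^262144 * 481^2097152 = 527 (mod 869); answer 527

527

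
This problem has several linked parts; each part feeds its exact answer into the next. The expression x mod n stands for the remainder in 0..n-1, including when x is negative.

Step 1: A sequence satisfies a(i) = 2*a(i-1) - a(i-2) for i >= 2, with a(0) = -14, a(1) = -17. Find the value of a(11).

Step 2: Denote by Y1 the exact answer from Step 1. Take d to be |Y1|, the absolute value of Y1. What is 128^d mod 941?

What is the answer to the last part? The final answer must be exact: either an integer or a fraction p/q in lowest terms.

918

Step 1: a(2) = 2*(-17) - 1*(-14) = -20; iterating: a(2)=-20, a(3)=-23, a(4)=-26, a(5)=-29, a(6)=-32, a(7)=-35, a(8)=-38, a(9)=-41, a(10)=-44, a(11)=-47; answer -47
Step 2: Y1 = -47; d = 47; squarings mod 941: 128^1=128, 128^2=387, 128^4=150, 128^8=857, 128^16=469, 128^32=708; 128^47 = 128^1 * 128^2 * 128^4 * 128^8 * 128^32 = 918 (mod 941); answer 918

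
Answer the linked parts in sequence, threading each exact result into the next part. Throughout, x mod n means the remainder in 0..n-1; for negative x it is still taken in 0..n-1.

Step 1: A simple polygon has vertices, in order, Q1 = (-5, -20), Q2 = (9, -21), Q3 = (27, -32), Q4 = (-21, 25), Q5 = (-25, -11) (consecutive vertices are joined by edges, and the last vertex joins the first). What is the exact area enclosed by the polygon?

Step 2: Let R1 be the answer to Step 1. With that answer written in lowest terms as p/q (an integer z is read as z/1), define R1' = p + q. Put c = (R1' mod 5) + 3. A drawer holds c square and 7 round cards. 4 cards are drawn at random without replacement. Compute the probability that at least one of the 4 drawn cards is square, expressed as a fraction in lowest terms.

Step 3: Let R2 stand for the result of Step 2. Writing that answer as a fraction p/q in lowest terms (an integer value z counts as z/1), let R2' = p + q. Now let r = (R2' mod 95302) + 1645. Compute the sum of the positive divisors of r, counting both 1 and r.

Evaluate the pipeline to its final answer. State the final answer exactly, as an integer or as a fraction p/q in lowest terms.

Step 1: cross terms: (-5*-21 - 9*-20)=285, (9*-32 - 27*-21)=279, (27*25 - -21*-32)=3, (-21*-11 - -25*25)=856, (-25*-20 - -5*-11)=445; twice the area = |1868| = 1868; area = 934; answer 934
Step 2: R1 = 934; threaded value p + q = 935; c = 3; total draws C(10,4) = 210; complement C(7,4) = 35; favorable 210 - 35 = 175; P = 5/6; answer 5/6
Step 3: R2 = 5/6; threaded value p + q = 11; r = 1656; 1656 = 2^3 * 3^2 * 23; sigma = (1 + 2 + 4 + 8) * (1 + 3 + 9) * (1 + 23) = 15 * 13 * 24 = 4680; answer 4680

4680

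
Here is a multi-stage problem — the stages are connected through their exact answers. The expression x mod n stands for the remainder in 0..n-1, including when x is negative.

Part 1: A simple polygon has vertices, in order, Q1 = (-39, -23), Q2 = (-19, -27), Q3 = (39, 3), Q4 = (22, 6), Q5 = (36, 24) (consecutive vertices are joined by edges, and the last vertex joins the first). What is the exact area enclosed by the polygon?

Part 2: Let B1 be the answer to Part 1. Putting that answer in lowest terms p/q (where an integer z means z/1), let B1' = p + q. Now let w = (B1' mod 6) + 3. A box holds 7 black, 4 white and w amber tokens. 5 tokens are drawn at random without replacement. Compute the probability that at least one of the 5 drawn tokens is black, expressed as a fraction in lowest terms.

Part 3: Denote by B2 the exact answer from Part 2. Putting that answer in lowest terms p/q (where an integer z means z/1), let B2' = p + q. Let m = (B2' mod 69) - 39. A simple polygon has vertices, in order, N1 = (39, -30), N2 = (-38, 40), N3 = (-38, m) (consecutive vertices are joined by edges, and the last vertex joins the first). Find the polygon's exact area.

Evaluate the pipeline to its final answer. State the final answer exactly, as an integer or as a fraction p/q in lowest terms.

2310

Part 1: cross terms: (-39*-27 - -19*-23)=616, (-19*3 - 39*-27)=996, (39*6 - 22*3)=168, (22*24 - 36*6)=312, (36*-23 - -39*24)=108; twice the area = |2200| = 2200; area = 1100; answer 1100
Part 2: B1 = 1100; threaded value p + q = 1101; w = 6; total draws C(17,5) = 6188; complement C(10,5) = 252; favorable 6188 - 252 = 5936; P = 212/221; answer 212/221
Part 3: B2 = 212/221; threaded value p + q = 433; m = -20; cross terms: (39*40 - -38*-30)=420, (-38*-20 - -38*40)=2280, (-38*-30 - 39*-20)=1920; twice the area = |4620| = 4620; area = 2310; answer 2310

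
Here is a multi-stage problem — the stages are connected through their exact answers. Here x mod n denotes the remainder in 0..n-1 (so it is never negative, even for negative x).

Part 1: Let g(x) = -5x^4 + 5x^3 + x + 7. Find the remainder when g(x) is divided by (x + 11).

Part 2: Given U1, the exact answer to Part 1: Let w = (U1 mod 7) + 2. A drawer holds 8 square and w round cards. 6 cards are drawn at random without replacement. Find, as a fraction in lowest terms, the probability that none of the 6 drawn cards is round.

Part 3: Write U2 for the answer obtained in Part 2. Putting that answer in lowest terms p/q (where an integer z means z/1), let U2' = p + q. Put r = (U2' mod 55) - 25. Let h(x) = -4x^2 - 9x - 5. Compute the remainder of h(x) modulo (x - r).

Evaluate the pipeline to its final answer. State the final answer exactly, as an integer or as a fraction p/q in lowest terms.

-564

Part 1: remainder = value at the root: -5*(-11)^4 + 5*(-11)^3 + 1*(-11)^1 + 7 = (-73205) + (-6655) + (-11) + (7) = -79864; answer -79864
Part 2: U1 = -79864; w = 8; total draws C(16,6) = 8008; favorable C(8,6) = 28; P = 1/286; answer 1/286
Part 3: U2 = 1/286; threaded value p + q = 287; r = -13; remainder = value at the root: -4*(-13)^2 - 9*(-13)^1 - 5 = (-676) + (117) + (-5) = -564; answer -564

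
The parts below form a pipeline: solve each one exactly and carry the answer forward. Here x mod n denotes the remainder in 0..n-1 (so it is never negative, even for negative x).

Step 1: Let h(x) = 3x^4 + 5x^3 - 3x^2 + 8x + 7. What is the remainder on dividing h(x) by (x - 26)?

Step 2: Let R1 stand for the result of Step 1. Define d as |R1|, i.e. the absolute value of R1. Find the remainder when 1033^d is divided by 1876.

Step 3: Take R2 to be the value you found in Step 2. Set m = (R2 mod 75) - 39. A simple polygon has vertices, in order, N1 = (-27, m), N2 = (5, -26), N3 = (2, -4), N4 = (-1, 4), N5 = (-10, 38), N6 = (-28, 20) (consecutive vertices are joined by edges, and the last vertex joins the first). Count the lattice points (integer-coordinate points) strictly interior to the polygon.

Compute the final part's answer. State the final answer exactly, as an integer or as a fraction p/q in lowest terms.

1259

Step 1: remainder = value at the root: 3*(26)^4 + 5*(26)^3 - 3*(26)^2 + 8*(26)^1 + 7 = (1370928) + (87880) + (-2028) + (208) + (7) = 1456995; answer 1456995
Step 2: R1 = 1456995; d = 1456995; squarings mod 1876: 1033^1=1033, 1033^2=1521, 1033^4=333, 1033^8=205, 1033^16=753, 1033^32=457, 1033^64=613, 1033^128=569, 1033^256=1089, 1033^512=289, 1033^1024=977, 1033^2048=1521, 1033^4096=333, 1033^8192=205, 1033^16384=753, 1033^32768=457, 1033^65536=613, 1033^131072=569, 1033^262144=1089, 1033^524288=289, 1033^1048576=977; 1033^1456995 = 1033^1 * 1033^2 * 1033^32 * 1033^64 * 1033^256 * 1033^512 * 1033^2048 * 1033^4096 * 1033^8192 * 1033^131072 * 1033^262144 * 1033^1048576 = 477 (mod 1876); answer 477
Step 3: R2 = 477; m = -12; cross terms: (-27*-26 - 5*-12)=762, (5*-4 - 2*-26)=32, (2*4 - -1*-4)=4, (-1*38 - -10*4)=2, (-10*20 - -28*38)=864, (-28*-12 - -27*20)=876; twice the area = |2540| = 2540; area = 1270; boundary points = 2 + 1 + 1 + 1 + 18 + 1 = 24; strictly interior points = area - boundary/2 + 1 = 1259; answer 1259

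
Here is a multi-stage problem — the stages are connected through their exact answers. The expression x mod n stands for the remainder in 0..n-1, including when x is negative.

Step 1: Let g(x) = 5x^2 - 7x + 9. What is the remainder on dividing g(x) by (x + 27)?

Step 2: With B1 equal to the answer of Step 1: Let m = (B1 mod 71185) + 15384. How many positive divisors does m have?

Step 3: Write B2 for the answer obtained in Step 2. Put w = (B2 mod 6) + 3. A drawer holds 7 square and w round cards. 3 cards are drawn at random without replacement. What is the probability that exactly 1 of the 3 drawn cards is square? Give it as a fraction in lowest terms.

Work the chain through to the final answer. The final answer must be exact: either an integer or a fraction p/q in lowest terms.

Step 1: remainder = value at the root: 5*(-27)^2 - 7*(-27)^1 + 9 = (3645) + (189) + (9) = 3843; answer 3843
Step 2: B1 = 3843; m = 19227; 19227 = 3 * 13 * 17 * 29; number of divisors = (1+1) * (1+1) * (1+1) * (1+1) = 16; answer 16
Step 3: B2 = 16; w = 7; total draws C(14,3) = 364; favorable C(7,1)*C(7,2) = 147; P = 21/52; answer 21/52

21/52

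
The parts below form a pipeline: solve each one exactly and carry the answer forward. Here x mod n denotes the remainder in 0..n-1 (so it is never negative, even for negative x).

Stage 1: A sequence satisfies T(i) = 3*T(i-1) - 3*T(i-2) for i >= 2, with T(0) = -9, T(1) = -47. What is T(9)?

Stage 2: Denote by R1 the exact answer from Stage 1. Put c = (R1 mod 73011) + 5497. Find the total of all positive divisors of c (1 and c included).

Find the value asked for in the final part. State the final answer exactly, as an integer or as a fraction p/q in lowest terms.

Stage 1: T(2) = 3*(-47) - 3*(-9) = -114; iterating: T(2)=-114, T(3)=-201, T(4)=-261, T(5)=-180, T(6)=243, T(7)=1269, T(8)=3078, T(9)=5427; answer 5427
Stage 2: R1 = 5427; c = 10924; 10924 = 2^2 * 2731; sigma = (1 + 2 + 4) * (1 + 2731) = 7 * 2732 = 19124; answer 19124

19124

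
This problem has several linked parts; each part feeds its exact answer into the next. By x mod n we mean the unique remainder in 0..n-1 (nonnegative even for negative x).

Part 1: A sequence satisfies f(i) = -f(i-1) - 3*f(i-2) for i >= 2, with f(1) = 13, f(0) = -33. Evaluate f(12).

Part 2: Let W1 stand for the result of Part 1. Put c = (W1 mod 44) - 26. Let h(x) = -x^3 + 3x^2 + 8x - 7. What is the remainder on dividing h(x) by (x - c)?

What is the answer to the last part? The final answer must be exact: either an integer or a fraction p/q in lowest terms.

-3917

Part 1: f(2) = -1*(13) - 3*(-33) = 86; iterating: f(2)=86, f(3)=-125, f(4)=-133, f(5)=508, f(6)=-109, f(7)=-1415, f(8)=1742, f(9)=2503, f(10)=-7729, f(11)=220, f(12)=22967; answer 22967
Part 2: W1 = 22967; c = 17; remainder = value at the root: -1*(17)^3 + 3*(17)^2 + 8*(17)^1 - 7 = (-4913) + (867) + (136) + (-7) = -3917; answer -3917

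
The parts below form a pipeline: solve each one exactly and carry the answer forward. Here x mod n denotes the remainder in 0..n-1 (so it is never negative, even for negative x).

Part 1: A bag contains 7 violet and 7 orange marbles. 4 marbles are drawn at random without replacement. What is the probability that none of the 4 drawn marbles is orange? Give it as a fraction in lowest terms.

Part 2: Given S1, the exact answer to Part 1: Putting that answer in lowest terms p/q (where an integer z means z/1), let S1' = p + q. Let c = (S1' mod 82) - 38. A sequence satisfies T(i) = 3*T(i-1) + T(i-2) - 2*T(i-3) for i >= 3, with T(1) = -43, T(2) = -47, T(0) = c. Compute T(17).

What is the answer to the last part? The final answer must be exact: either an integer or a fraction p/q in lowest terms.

-1816275165

Part 1: total draws C(14,4) = 1001; favorable C(7,4) = 35; P = 5/143; answer 5/143
Part 2: S1 = 5/143; threaded value p + q = 148; c = 28; T(3) = 3*(-47) + 1*(-43) - 2*(28) = -240; iterating: T(3)=-240, T(4)=-681, T(5)=-2189, T(6)=-6768, T(7)=-21131, T(8)=-65783, T(9)=-204944, T(10)=-638353, T(11)=-1988437, T(12)=-6193776, T(13)=-19293059, T(14)=-60096079, T(15)=-187193744, T(16)=-583091193, T(17)=-1816275165; answer -1816275165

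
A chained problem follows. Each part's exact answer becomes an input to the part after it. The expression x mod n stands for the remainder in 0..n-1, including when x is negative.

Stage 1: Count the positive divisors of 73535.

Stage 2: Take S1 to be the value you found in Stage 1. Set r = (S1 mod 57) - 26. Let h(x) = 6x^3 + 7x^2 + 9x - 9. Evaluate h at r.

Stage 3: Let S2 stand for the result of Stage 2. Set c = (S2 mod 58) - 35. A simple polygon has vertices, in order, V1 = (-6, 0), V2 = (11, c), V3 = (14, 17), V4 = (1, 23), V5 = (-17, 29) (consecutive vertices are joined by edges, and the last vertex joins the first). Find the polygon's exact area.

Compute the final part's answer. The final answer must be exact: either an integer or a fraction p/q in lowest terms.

363

Stage 1: 73535 = 5 * 7 * 11 * 191; number of divisors = (1+1) * (1+1) * (1+1) * (1+1) = 16; answer 16
Stage 2: S1 = 16; r = -10; 6*(-10)^3 + 7*(-10)^2 + 9*(-10)^1 - 9 = (-6000) + (700) + (-90) + (-9) = -5399; answer -5399
Stage 3: S2 = -5399; c = 18; cross terms: (-6*18 - 11*0)=-108, (11*17 - 14*18)=-65, (14*23 - 1*17)=305, (1*29 - -17*23)=420, (-17*0 - -6*29)=174; twice the area = |726| = 726; area = 363; answer 363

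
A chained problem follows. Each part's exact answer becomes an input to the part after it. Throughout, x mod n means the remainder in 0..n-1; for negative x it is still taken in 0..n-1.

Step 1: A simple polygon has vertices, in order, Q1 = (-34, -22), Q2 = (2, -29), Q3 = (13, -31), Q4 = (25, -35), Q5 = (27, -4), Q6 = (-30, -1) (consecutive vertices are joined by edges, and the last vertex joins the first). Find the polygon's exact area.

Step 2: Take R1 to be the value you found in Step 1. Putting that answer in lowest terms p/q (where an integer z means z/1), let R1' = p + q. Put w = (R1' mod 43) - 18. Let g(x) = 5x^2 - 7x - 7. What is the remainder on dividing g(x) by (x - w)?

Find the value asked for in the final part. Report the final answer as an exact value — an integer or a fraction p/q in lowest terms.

Step 1: cross terms: (-34*-29 - 2*-22)=1030, (2*-31 - 13*-29)=315, (13*-35 - 25*-31)=320, (25*-4 - 27*-35)=845, (27*-1 - -30*-4)=-147, (-30*-22 - -34*-1)=626; twice the area = |2989| = 2989; area = 2989/2; answer 2989/2
Step 2: R1 = 2989/2; threaded value p + q = 2991; w = 6; remainder = value at the root: 5*(6)^2 - 7*(6)^1 - 7 = (180) + (-42) + (-7) = 131; answer 131

131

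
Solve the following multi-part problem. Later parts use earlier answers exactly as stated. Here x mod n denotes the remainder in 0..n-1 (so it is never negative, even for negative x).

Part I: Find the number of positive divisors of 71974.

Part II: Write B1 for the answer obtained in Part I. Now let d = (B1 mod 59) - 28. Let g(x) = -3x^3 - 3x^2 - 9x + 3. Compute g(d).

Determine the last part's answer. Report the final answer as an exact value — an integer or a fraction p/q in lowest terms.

4863

Part I: 71974 = 2 * 7 * 53 * 97; number of divisors = (1+1) * (1+1) * (1+1) * (1+1) = 16; answer 16
Part II: B1 = 16; d = -12; -3*(-12)^3 - 3*(-12)^2 - 9*(-12)^1 + 3 = (5184) + (-432) + (108) + (3) = 4863; answer 4863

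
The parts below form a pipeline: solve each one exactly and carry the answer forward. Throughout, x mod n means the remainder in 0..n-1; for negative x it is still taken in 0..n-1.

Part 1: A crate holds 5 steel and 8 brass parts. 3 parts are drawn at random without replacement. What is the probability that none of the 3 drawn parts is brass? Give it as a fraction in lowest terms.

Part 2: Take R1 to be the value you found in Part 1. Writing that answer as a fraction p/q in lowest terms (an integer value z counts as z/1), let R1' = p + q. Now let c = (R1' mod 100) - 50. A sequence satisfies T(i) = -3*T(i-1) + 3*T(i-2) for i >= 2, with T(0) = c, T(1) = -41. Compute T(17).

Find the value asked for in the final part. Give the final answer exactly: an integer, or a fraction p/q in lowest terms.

-59422852341

Part 1: total draws C(13,3) = 286; favorable C(5,3) = 10; P = 5/143; answer 5/143
Part 2: R1 = 5/143; threaded value p + q = 148; c = -2; T(2) = -3*(-41) + 3*(-2) = 117; iterating: T(2)=117, T(3)=-474, T(4)=1773, T(5)=-6741, T(6)=25542, T(7)=-96849, T(8)=367173, T(9)=-1392066, T(10)=5277717, T(11)=-20009349, T(12)=75861198, T(13)=-287611641, T(14)=1090418517, T(15)=-4134090474, T(16)=15673526973, T(17)=-59422852341; answer -59422852341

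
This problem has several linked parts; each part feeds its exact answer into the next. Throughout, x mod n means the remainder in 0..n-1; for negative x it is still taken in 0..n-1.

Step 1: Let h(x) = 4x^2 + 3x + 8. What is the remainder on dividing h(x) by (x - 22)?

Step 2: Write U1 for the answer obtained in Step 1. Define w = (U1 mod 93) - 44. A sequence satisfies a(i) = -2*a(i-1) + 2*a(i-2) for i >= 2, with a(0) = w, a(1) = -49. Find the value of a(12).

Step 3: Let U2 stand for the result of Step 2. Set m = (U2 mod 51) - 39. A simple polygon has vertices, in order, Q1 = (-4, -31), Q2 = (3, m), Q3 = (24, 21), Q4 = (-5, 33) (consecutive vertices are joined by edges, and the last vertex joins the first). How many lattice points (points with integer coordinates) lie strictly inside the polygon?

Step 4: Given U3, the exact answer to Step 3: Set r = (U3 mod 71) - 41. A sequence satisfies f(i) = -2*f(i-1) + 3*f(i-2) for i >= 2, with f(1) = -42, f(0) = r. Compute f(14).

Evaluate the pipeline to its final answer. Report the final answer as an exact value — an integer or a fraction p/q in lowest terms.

13153131

Step 1: remainder = value at the root: 4*(22)^2 + 3*(22)^1 + 8 = (1936) + (66) + (8) = 2010; answer 2010
Step 2: U1 = 2010; w = 13; a(2) = -2*(-49) + 2*(13) = 124; iterating: a(2)=124, a(3)=-346, a(4)=940, a(5)=-2572, a(6)=7024, a(7)=-19192, a(8)=52432, a(9)=-143248, a(10)=391360, a(11)=-1069216, a(12)=2921152; answer 2921152
Step 3: U2 = 2921152; m = -14; cross terms: (-4*-14 - 3*-31)=149, (3*21 - 24*-14)=399, (24*33 - -5*21)=897, (-5*-31 - -4*33)=287; twice the area = |1732| = 1732; area = 866; boundary points = 1 + 7 + 1 + 1 = 10; strictly interior points = area - boundary/2 + 1 = 862; answer 862
Step 4: U3 = 862; r = -31; f(2) = -2*(-42) + 3*(-31) = -9; iterating: f(2)=-9, f(3)=-108, f(4)=189, f(5)=-702, f(6)=1971, f(7)=-6048, f(8)=18009, f(9)=-54162, f(10)=162351, f(11)=-487188, f(12)=1461429, f(13)=-4384422, f(14)=13153131; answer 13153131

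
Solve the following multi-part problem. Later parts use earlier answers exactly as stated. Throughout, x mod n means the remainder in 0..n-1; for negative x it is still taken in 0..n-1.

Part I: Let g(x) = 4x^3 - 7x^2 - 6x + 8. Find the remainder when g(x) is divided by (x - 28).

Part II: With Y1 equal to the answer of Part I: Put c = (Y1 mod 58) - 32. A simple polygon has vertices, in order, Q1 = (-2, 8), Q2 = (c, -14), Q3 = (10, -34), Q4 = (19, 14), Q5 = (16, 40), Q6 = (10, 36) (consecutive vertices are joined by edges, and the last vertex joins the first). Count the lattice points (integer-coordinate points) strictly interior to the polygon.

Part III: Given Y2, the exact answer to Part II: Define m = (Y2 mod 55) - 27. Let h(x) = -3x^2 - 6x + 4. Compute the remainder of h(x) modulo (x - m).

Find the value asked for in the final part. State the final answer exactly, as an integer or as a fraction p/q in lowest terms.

Part I: remainder = value at the root: 4*(28)^3 - 7*(28)^2 - 6*(28)^1 + 8 = (87808) + (-5488) + (-168) + (8) = 82160; answer 82160
Part II: Y1 = 82160; c = 0; cross terms: (-2*-14 - 0*8)=28, (0*-34 - 10*-14)=140, (10*14 - 19*-34)=786, (19*40 - 16*14)=536, (16*36 - 10*40)=176, (10*8 - -2*36)=152; twice the area = |1818| = 1818; area = 909; boundary points = 2 + 10 + 3 + 1 + 2 + 4 = 22; strictly interior points = area - boundary/2 + 1 = 899; answer 899
Part III: Y2 = 899; m = -8; remainder = value at the root: -3*(-8)^2 - 6*(-8)^1 + 4 = (-192) + (48) + (4) = -140; answer -140

-140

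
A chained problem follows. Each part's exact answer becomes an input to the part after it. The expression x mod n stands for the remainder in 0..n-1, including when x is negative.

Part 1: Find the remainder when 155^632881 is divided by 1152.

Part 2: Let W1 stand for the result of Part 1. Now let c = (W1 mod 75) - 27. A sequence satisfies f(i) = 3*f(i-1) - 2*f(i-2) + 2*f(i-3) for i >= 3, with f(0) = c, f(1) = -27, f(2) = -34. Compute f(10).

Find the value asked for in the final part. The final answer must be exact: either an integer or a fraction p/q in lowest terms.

3368

Part 1: squarings mod 1152: 155^1=155, 155^2=985, 155^4=241, 155^8=481, 155^16=961, 155^32=769, 155^64=385, 155^128=769, 155^256=385, 155^512=769, 155^1024=385, 155^2048=769, 155^4096=385, 155^8192=769, 155^16384=385, 155^32768=769, 155^65536=385, 155^131072=769, 155^262144=385, 155^524288=769; 155^632881 = 155^1 * 155^16 * 155^32 * 155^2048 * 155^8192 * 155^32768 * 155^65536 * 155^524288 = 731 (mod 1152); answer 731
Part 2: W1 = 731; c = 29; f(3) = 3*(-34) - 2*(-27) + 2*(29) = 10; iterating: f(3)=10, f(4)=44, f(5)=44, f(6)=64, f(7)=192, f(8)=536, f(9)=1352, f(10)=3368; answer 3368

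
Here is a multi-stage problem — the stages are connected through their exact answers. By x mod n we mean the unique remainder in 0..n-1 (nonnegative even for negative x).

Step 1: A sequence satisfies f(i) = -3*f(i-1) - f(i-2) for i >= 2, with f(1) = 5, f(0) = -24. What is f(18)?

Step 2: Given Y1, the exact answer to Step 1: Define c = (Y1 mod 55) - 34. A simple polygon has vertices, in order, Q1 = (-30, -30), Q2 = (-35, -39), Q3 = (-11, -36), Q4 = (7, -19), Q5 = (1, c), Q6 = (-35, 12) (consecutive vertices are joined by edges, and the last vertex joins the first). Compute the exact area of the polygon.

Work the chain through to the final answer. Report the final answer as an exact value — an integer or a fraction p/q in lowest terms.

Step 1: f(2) = -3*(5) - 1*(-24) = 9; iterating: f(2)=9, f(3)=-32, f(4)=87, f(5)=-229, f(6)=600, f(7)=-1571, f(8)=4113, f(9)=-10768, f(10)=28191, f(11)=-73805, f(12)=193224, f(13)=-505867, f(14)=1324377, f(15)=-3467264, f(16)=9077415, f(17)=-23764981, f(18)=62217528; answer 62217528
Step 2: Y1 = 62217528; c = 9; cross terms: (-30*-39 - -35*-30)=120, (-35*-36 - -11*-39)=831, (-11*-19 - 7*-36)=461, (7*9 - 1*-19)=82, (1*12 - -35*9)=327, (-35*-30 - -30*12)=1410; twice the area = |3231| = 3231; area = 3231/2; answer 3231/2

3231/2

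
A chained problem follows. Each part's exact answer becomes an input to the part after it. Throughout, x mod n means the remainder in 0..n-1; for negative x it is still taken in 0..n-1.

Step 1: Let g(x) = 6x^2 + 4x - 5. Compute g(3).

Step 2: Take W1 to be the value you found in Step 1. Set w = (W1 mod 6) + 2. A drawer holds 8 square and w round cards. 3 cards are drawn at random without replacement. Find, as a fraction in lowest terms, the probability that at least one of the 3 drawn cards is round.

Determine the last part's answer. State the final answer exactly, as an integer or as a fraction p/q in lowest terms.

109/165

Step 1: 6*(3)^2 + 4*(3)^1 - 5 = (54) + (12) + (-5) = 61; answer 61
Step 2: W1 = 61; w = 3; total draws C(11,3) = 165; complement C(8,3) = 56; favorable 165 - 56 = 109; P = 109/165; answer 109/165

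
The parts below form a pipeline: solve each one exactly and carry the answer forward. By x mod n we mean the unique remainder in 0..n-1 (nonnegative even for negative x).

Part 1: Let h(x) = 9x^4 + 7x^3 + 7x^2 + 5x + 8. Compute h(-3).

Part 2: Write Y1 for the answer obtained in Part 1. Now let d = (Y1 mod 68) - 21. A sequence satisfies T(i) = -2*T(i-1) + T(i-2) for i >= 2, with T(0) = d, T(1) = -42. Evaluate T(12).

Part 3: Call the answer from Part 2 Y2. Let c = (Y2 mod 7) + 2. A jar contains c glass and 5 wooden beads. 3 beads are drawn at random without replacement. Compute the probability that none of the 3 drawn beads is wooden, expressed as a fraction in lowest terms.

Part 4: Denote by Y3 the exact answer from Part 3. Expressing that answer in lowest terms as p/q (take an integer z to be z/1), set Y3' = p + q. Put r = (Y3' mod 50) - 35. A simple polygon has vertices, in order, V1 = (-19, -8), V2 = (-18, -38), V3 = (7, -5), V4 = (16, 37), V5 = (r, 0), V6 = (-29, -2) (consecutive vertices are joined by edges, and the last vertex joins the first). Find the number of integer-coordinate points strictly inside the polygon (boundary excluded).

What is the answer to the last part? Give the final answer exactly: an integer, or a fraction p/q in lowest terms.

1159

Part 1: 9*(-3)^4 + 7*(-3)^3 + 7*(-3)^2 + 5*(-3)^1 + 8 = (729) + (-189) + (63) + (-15) + (8) = 596; answer 596
Part 2: Y1 = 596; d = 31; T(2) = -2*(-42) + 1*(31) = 115; iterating: T(2)=115, T(3)=-272, T(4)=659, T(5)=-1590, T(6)=3839, T(7)=-9268, T(8)=22375, T(9)=-54018, T(10)=130411, T(11)=-314840, T(12)=760091; answer 760091
Part 3: Y2 = 760091; c = 5; total draws C(10,3) = 120; favorable C(5,3) = 10; P = 1/12; answer 1/12
Part 4: Y3 = 1/12; threaded value p + q = 13; r = -22; cross terms: (-19*-38 - -18*-8)=578, (-18*-5 - 7*-38)=356, (7*37 - 16*-5)=339, (16*0 - -22*37)=814, (-22*-2 - -29*0)=44, (-29*-8 - -19*-2)=194; twice the area = |2325| = 2325; area = 2325/2; boundary points = 1 + 1 + 3 + 1 + 1 + 2 = 9; strictly interior points = area - boundary/2 + 1 = 1159; answer 1159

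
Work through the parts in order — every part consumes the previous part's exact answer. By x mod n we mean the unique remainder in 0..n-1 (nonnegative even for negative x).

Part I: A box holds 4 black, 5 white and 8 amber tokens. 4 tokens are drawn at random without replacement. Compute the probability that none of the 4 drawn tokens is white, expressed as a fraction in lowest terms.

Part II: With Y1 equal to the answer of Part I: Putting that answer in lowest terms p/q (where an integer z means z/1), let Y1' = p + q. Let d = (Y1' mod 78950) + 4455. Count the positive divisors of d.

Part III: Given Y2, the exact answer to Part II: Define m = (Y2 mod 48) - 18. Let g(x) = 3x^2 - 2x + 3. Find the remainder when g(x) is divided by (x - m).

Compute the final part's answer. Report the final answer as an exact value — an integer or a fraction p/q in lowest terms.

323

Part I: total draws C(17,4) = 2380; favorable C(12,4) = 495; P = 99/476; answer 99/476
Part II: Y1 = 99/476; threaded value p + q = 575; d = 5030; 5030 = 2 * 5 * 503; number of divisors = (1+1) * (1+1) * (1+1) = 8; answer 8
Part III: Y2 = 8; m = -10; remainder = value at the root: 3*(-10)^2 - 2*(-10)^1 + 3 = (300) + (20) + (3) = 323; answer 323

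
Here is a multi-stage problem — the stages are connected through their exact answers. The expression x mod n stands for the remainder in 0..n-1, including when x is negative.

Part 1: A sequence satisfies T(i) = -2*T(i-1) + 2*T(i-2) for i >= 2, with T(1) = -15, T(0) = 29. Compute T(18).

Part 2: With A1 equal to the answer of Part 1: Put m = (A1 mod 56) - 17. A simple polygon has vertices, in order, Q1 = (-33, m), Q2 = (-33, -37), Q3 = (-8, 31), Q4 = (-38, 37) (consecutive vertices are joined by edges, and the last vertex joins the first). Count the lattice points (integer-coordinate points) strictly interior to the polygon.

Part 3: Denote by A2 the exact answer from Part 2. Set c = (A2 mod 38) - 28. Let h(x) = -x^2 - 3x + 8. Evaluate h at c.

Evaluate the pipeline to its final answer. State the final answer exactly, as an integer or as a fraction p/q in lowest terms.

-46

Part 1: T(2) = -2*(-15) + 2*(29) = 88; iterating: T(2)=88, T(3)=-206, T(4)=588, T(5)=-1588, T(6)=4352, T(7)=-11880, T(8)=32464, T(9)=-88688, T(10)=242304, T(11)=-661984, T(12)=1808576, T(13)=-4941120, T(14)=13499392, T(15)=-36881024, T(16)=100760832, T(17)=-275283712, T(18)=752089088; answer 752089088
Part 2: A1 = 752089088; m = -1; cross terms: (-33*-37 - -33*-1)=1188, (-33*31 - -8*-37)=-1319, (-8*37 - -38*31)=882, (-38*-1 - -33*37)=1259; twice the area = |2010| = 2010; area = 1005; boundary points = 36 + 1 + 6 + 1 = 44; strictly interior points = area - boundary/2 + 1 = 984; answer 984
Part 3: A2 = 984; c = 6; -1*(6)^2 - 3*(6)^1 + 8 = (-36) + (-18) + (8) = -46; answer -46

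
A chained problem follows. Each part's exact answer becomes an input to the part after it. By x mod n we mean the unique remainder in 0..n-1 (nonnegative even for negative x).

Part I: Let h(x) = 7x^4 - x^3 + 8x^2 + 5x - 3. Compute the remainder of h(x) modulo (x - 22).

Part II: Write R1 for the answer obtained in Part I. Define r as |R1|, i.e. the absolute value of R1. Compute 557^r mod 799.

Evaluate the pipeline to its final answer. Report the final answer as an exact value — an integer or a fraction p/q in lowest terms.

548

Part I: remainder = value at the root: 7*(22)^4 - 1*(22)^3 + 8*(22)^2 + 5*(22)^1 - 3 = (1639792) + (-10648) + (3872) + (110) + (-3) = 1633123; answer 1633123
Part II: R1 = 1633123; r = 1633123; squarings mod 799: 557^1=557, 557^2=237, 557^4=239, 557^8=392, 557^16=256, 557^32=18, 557^64=324, 557^128=307, 557^256=766, 557^512=290, 557^1024=205, 557^2048=477, 557^4096=613, 557^8192=239, 557^16384=392, 557^32768=256, 557^65536=18, 557^131072=324, 557^262144=307, 557^524288=766, 557^1048576=290; 557^1633123 = 557^1 * 557^2 * 557^32 * 557^64 * 557^256 * 557^512 * 557^2048 * 557^8192 * 557^16384 * 557^32768 * 557^524288 * 557^1048576 = 548 (mod 799); answer 548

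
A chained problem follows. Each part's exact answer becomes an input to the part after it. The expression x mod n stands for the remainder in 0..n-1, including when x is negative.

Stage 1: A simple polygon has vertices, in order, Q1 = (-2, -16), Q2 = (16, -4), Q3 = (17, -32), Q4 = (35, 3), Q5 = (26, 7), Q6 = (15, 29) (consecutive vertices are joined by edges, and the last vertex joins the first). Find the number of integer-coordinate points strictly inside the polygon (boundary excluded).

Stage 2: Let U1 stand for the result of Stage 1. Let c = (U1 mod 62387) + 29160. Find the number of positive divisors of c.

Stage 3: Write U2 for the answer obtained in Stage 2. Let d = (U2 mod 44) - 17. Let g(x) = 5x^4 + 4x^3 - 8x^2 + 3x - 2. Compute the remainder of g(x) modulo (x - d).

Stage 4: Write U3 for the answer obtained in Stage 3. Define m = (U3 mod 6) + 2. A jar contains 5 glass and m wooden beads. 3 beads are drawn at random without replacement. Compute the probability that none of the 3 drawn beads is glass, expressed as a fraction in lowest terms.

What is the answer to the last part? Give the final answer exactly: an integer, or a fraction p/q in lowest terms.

1/21

Stage 1: cross terms: (-2*-4 - 16*-16)=264, (16*-32 - 17*-4)=-444, (17*3 - 35*-32)=1171, (35*7 - 26*3)=167, (26*29 - 15*7)=649, (15*-16 - -2*29)=-182; twice the area = |1625| = 1625; area = 1625/2; boundary points = 6 + 1 + 1 + 1 + 11 + 1 = 21; strictly interior points = area - boundary/2 + 1 = 803; answer 803
Stage 2: U1 = 803; c = 29963; 29963 = 19^2 * 83; number of divisors = (2+1) * (1+1) = 6; answer 6
Stage 3: U2 = 6; d = -11; remainder = value at the root: 5*(-11)^4 + 4*(-11)^3 - 8*(-11)^2 + 3*(-11)^1 - 2 = (73205) + (-5324) + (-968) + (-33) + (-2) = 66878; answer 66878
Stage 4: U3 = 66878; m = 4; total draws C(9,3) = 84; favorable C(4,3) = 4; P = 1/21; answer 1/21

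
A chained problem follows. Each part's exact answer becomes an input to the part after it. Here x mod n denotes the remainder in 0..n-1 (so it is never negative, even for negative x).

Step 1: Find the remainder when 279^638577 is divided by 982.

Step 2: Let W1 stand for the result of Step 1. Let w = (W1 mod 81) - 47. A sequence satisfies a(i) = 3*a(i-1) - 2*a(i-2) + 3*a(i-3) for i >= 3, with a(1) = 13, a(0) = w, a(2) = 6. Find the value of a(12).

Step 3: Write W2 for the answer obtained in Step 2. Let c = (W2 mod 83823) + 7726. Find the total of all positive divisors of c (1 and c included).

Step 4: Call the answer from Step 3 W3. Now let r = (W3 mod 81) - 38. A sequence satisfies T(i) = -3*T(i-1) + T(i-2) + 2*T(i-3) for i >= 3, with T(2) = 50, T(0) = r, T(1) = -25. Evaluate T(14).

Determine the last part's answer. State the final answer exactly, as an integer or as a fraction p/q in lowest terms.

56481910

Step 1: squarings mod 982: 279^1=279, 279^2=263, 279^4=429, 279^8=407, 279^16=673, 279^32=227, 279^64=465, 279^128=185, 279^256=837, 279^512=403, 279^1024=379, 279^2048=269, 279^4096=675, 279^8192=959, 279^16384=529, 279^32768=953, 279^65536=841, 279^131072=241, 279^262144=143, 279^524288=809; 279^638577 = 279^1 * 279^16 * 279^32 * 279^64 * 279^512 * 279^1024 * 279^2048 * 279^4096 * 279^8192 * 279^32768 * 279^65536 * 279^524288 = 959 (mod 982); answer 959
Step 2: W1 = 959; w = 21; a(3) = 3*(6) - 2*(13) + 3*(21) = 55; iterating: a(3)=55, a(4)=192, a(5)=484, a(6)=1233, a(7)=3307, a(8)=8907, a(9)=23806, a(10)=63525, a(11)=169684, a(12)=453420; answer 453420
Step 3: W2 = 453420; c = 42031; 42031 = 11 * 3821; sigma = (1 + 11) * (1 + 3821) = 12 * 3822 = 45864; answer 45864
Step 4: W3 = 45864; r = -20; T(3) = -3*(50) + 1*(-25) + 2*(-20) = -215; iterating: T(3)=-215, T(4)=645, T(5)=-2050, T(6)=6365, T(7)=-19855, T(8)=61830, T(9)=-192615, T(10)=599965, T(11)=-1868850, T(12)=5821285, T(13)=-18132775, T(14)=56481910; answer 56481910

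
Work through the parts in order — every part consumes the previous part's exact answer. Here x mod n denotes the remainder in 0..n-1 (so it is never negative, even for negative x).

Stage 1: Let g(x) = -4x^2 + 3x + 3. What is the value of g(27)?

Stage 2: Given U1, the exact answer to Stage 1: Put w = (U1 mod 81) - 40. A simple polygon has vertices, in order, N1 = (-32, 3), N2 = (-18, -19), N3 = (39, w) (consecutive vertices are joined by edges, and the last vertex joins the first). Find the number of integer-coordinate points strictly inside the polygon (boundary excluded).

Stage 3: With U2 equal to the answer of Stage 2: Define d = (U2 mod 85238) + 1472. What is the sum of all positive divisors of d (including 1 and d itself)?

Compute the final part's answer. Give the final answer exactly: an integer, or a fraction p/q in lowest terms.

Stage 1: -4*(27)^2 + 3*(27)^1 + 3 = (-2916) + (81) + (3) = -2832; answer -2832
Stage 2: U1 = -2832; w = -37; cross terms: (-32*-19 - -18*3)=662, (-18*-37 - 39*-19)=1407, (39*3 - -32*-37)=-1067; twice the area = |1002| = 1002; area = 501; boundary points = 2 + 3 + 1 = 6; strictly interior points = area - boundary/2 + 1 = 499; answer 499
Stage 3: U2 = 499; d = 1971; 1971 = 3^3 * 73; sigma = (1 + 3 + 9 + 27) * (1 + 73) = 40 * 74 = 2960; answer 2960

2960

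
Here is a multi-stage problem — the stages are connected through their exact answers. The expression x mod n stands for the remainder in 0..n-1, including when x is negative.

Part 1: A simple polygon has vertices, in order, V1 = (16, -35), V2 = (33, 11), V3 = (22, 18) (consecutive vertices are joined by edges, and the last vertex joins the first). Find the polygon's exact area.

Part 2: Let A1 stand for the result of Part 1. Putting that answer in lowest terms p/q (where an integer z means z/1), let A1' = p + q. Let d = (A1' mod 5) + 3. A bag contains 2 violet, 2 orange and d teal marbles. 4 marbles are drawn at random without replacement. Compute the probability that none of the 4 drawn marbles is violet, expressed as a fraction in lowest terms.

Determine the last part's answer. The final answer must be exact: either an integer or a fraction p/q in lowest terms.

5/18

Part 1: cross terms: (16*11 - 33*-35)=1331, (33*18 - 22*11)=352, (22*-35 - 16*18)=-1058; twice the area = |625| = 625; area = 625/2; answer 625/2
Part 2: A1 = 625/2; threaded value p + q = 627; d = 5; total draws C(9,4) = 126; favorable C(7,4) = 35; P = 5/18; answer 5/18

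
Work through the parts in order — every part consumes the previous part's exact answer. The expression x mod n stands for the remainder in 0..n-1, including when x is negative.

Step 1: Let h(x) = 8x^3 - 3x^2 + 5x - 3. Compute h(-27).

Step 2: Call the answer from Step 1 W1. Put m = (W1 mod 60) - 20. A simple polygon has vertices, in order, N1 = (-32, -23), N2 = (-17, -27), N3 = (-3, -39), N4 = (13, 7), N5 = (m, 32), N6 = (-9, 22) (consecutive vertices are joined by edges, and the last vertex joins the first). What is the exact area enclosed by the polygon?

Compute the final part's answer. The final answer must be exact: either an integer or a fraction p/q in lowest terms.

3621/2

Step 1: 8*(-27)^3 - 3*(-27)^2 + 5*(-27)^1 - 3 = (-157464) + (-2187) + (-135) + (-3) = -159789; answer -159789
Step 2: W1 = -159789; m = 31; cross terms: (-32*-27 - -17*-23)=473, (-17*-39 - -3*-27)=582, (-3*7 - 13*-39)=486, (13*32 - 31*7)=199, (31*22 - -9*32)=970, (-9*-23 - -32*22)=911; twice the area = |3621| = 3621; area = 3621/2; answer 3621/2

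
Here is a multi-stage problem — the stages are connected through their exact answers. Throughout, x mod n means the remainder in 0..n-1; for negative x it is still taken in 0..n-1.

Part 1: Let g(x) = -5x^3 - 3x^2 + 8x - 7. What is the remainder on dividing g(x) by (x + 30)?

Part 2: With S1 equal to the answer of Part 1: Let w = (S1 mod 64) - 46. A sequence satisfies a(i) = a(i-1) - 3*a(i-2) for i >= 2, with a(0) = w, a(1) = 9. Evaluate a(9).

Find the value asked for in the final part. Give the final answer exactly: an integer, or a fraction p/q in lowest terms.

-3291

Part 1: remainder = value at the root: -5*(-30)^3 - 3*(-30)^2 + 8*(-30)^1 - 7 = (135000) + (-2700) + (-240) + (-7) = 132053; answer 132053
Part 2: S1 = 132053; w = -25; a(2) = 1*(9) - 3*(-25) = 84; iterating: a(2)=84, a(3)=57, a(4)=-195, a(5)=-366, a(6)=219, a(7)=1317, a(8)=660, a(9)=-3291; answer -3291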